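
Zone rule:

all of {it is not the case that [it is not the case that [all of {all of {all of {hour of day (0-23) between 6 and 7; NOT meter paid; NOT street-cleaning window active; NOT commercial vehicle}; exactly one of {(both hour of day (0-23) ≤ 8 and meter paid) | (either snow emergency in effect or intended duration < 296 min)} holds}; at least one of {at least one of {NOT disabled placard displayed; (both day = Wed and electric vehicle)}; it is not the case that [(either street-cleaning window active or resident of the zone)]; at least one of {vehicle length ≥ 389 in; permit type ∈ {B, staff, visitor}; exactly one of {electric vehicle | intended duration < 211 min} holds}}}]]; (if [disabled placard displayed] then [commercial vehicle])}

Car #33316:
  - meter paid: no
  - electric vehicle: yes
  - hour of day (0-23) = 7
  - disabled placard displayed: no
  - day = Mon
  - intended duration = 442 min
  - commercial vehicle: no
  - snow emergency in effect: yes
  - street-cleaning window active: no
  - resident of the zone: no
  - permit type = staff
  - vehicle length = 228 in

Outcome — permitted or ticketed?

Permitted

Atomic conditions:
  hour of day (0-23) between 6 and 7: 7 in [6, 7] is true
  NOT meter paid: no → true
  NOT street-cleaning window active: no → true
  NOT commercial vehicle: no → true
  hour of day (0-23) ≤ 8: 7 ≤ 8 is true
  meter paid: no → false
  snow emergency in effect: yes → true
  intended duration < 296 min: 442 < 296 is false
  NOT disabled placard displayed: no → true
  day = Wed: Mon == Wed is false
  electric vehicle: yes → true
  street-cleaning window active: no → false
  resident of the zone: no → false
  vehicle length ≥ 389 in: 228 ≥ 389 is false
  permit type ∈ {B, staff, visitor}: staff is in the set → true
  intended duration < 211 min: 442 < 211 is false
  disabled placard displayed: no → false
  commercial vehicle: no → false
Combine:
[1.1.1.1.1] true AND true AND true AND true = true
[1.1.1.1.2.1] true AND false = false
[1.1.1.1.2.2] true OR false = true
[1.1.1.1.2] exactly-one(false, true) = true
[1.1.1.1] true AND true = true
[1.1.1.2.1.2] false AND true = false
[1.1.1.2.1] true OR false = true
[1.1.1.2.2.1] false OR false = false
[1.1.1.2.2] NOT false = true
[1.1.1.2.3.3] exactly-one(true, false) = true
[1.1.1.2.3] false OR true OR true = true
[1.1.1.2] true OR true OR true = true
[1.1.1] true AND true = true
[1.1] NOT true = false
[1] NOT false = true
[2] false → false (antecedent false ⇒ implication holds) = true
[root] true AND true = true
Overall: true → permitted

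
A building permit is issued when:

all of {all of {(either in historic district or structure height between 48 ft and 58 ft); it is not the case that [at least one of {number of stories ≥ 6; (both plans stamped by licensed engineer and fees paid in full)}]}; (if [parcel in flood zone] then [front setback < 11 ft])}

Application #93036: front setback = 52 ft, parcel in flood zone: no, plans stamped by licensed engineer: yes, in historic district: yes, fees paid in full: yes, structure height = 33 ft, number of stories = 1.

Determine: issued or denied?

Atomic conditions:
  in historic district: yes → true
  structure height between 48 ft and 58 ft: 33 in [48, 58] is false
  number of stories ≥ 6: 1 ≥ 6 is false
  plans stamped by licensed engineer: yes → true
  fees paid in full: yes → true
  parcel in flood zone: no → false
  front setback < 11 ft: 52 < 11 is false
Combine:
[1.1] true OR false = true
[1.2.1.2] true AND true = true
[1.2.1] false OR true = true
[1.2] NOT true = false
[1] true AND false = false
[2] false → false (antecedent false ⇒ implication holds) = true
[root] false AND true = false
Overall: false → denied

Denied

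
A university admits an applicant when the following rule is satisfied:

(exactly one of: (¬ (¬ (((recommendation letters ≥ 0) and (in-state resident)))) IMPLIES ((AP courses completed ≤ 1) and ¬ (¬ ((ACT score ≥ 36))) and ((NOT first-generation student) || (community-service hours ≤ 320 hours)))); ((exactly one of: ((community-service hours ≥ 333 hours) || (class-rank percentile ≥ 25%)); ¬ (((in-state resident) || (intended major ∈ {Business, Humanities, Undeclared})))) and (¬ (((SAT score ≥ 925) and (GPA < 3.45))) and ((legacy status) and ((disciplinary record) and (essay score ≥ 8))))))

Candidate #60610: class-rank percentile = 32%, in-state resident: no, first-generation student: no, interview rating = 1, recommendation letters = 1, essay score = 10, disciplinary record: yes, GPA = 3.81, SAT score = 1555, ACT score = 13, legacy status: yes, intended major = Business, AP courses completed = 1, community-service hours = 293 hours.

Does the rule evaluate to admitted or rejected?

Rejected

Atomic conditions:
  recommendation letters ≥ 0: 1 ≥ 0 is true
  in-state resident: no → false
  AP courses completed ≤ 1: 1 ≤ 1 is true
  ACT score ≥ 36: 13 ≥ 36 is false
  NOT first-generation student: no → true
  community-service hours ≤ 320 hours: 293 ≤ 320 is true
  community-service hours ≥ 333 hours: 293 ≥ 333 is false
  class-rank percentile ≥ 25%: 32 ≥ 25 is true
  intended major ∈ {Business, Humanities, Undeclared}: Business is in the set → true
  SAT score ≥ 925: 1555 ≥ 925 is true
  GPA < 3.45: 3.81 < 3.45 is false
  legacy status: yes → true
  disciplinary record: yes → true
  essay score ≥ 8: 10 ≥ 8 is true
Combine:
[1.1.1.1] true AND false = false
[1.1.1] NOT false = true
[1.1] NOT true = false
[1.2.2.1] NOT false = true
[1.2.2] NOT true = false
[1.2.3] true OR true = true
[1.2] true AND false AND true = false
[1] false → false (antecedent false ⇒ implication holds) = true
[2.1.1] false OR true = true
[2.1.2.1] false OR true = true
[2.1.2] NOT true = false
[2.1] exactly-one(true, false) = true
[2.2.1.1] true AND false = false
[2.2.1] NOT false = true
[2.2.2.2] true AND true = true
[2.2.2] true AND true = true
[2.2] true AND true = true
[2] true AND true = true
[root] exactly-one(true, true) = false
Overall: false → rejected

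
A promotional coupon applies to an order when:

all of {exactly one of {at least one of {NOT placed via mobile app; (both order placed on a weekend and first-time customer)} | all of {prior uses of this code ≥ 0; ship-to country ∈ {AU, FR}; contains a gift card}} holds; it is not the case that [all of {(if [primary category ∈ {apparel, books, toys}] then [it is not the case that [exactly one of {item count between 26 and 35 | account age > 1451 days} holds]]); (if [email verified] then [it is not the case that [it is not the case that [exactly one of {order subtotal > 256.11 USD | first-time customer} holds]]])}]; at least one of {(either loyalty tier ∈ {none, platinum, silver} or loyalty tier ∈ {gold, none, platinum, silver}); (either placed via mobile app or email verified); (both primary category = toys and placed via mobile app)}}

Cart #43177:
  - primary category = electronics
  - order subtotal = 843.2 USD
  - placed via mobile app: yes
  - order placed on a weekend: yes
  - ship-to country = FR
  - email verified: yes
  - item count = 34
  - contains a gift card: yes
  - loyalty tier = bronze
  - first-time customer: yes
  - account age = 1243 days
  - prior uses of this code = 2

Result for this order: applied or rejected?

Atomic conditions:
  NOT placed via mobile app: yes → false
  order placed on a weekend: yes → true
  first-time customer: yes → true
  prior uses of this code ≥ 0: 2 ≥ 0 is true
  ship-to country ∈ {AU, FR}: FR is in the set → true
  contains a gift card: yes → true
  primary category ∈ {apparel, books, toys}: electronics is not in the set → false
  item count between 26 and 35: 34 in [26, 35] is true
  account age > 1451 days: 1243 > 1451 is false
  email verified: yes → true
  order subtotal > 256.11 USD: 843.2 > 256.11 is true
  loyalty tier ∈ {none, platinum, silver}: bronze is not in the set → false
  loyalty tier ∈ {gold, none, platinum, silver}: bronze is not in the set → false
  placed via mobile app: yes → true
  primary category = toys: electronics == toys is false
Combine:
[1.1.2] true AND true = true
[1.1] false OR true = true
[1.2] true AND true AND true = true
[1] exactly-one(true, true) = false
[2.1.1.2.1] exactly-one(true, false) = true
[2.1.1.2] NOT true = false
[2.1.1] false → false (antecedent false ⇒ implication holds) = true
[2.1.2.2.1.1] exactly-one(true, true) = false
[2.1.2.2.1] NOT false = true
[2.1.2.2] NOT true = false
[2.1.2] true → false = false
[2.1] true AND false = false
[2] NOT false = true
[3.1] false OR false = false
[3.2] true OR true = true
[3.3] false AND true = false
[3] false OR true OR false = true
[root] false AND true AND true = false
Overall: false → rejected

Rejected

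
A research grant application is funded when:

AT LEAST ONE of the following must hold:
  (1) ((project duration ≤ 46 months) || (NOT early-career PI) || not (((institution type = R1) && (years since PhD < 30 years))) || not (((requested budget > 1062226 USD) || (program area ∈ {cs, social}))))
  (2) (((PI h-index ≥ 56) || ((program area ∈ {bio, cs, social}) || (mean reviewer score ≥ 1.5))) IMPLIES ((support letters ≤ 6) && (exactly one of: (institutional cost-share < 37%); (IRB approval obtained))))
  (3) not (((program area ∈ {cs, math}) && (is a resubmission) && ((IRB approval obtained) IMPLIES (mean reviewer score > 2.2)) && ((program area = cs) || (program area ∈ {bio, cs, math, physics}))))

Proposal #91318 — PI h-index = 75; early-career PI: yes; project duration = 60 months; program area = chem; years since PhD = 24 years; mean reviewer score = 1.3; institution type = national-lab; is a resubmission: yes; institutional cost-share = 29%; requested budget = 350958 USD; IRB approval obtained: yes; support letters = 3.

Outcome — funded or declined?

Funded

Atomic conditions:
  project duration ≤ 46 months: 60 ≤ 46 is false
  NOT early-career PI: yes → false
  institution type = R1: national-lab == R1 is false
  years since PhD < 30 years: 24 < 30 is true
  requested budget > 1062226 USD: 350958 > 1062226 is false
  program area ∈ {cs, social}: chem is not in the set → false
  PI h-index ≥ 56: 75 ≥ 56 is true
  program area ∈ {bio, cs, social}: chem is not in the set → false
  mean reviewer score ≥ 1.5: 1.3 ≥ 1.5 is false
  support letters ≤ 6: 3 ≤ 6 is true
  institutional cost-share < 37%: 29 < 37 is true
  IRB approval obtained: yes → true
  program area ∈ {cs, math}: chem is not in the set → false
  is a resubmission: yes → true
  mean reviewer score > 2.2: 1.3 > 2.2 is false
  program area = cs: chem == cs is false
  program area ∈ {bio, cs, math, physics}: chem is not in the set → false
Combine:
[1.3.1] false AND true = false
[1.3] NOT false = true
[1.4.1] false OR false = false
[1.4] NOT false = true
[1] false OR false OR true OR true = true
[2.1.2] false OR false = false
[2.1] true OR false = true
[2.2.2] exactly-one(true, true) = false
[2.2] true AND false = false
[2] true → false = false
[3.1.3] true → false = false
[3.1.4] false OR false = false
[3.1] false AND true AND false AND false = false
[3] NOT false = true
[root] true OR false OR true = true
Overall: true → funded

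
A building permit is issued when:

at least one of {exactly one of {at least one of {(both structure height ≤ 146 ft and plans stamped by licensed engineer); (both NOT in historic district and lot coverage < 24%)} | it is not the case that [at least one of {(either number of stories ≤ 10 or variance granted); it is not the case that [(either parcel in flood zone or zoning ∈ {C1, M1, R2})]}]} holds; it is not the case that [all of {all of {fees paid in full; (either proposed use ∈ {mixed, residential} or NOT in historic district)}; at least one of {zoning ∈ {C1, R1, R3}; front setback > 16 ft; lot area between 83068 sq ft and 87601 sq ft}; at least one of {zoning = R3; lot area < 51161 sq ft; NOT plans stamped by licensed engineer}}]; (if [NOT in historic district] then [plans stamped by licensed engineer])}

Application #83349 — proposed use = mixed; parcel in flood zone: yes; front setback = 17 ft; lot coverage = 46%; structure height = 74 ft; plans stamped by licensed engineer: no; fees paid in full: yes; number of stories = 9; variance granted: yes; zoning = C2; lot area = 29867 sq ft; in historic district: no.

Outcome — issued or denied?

Atomic conditions:
  structure height ≤ 146 ft: 74 ≤ 146 is true
  plans stamped by licensed engineer: no → false
  NOT in historic district: no → true
  lot coverage < 24%: 46 < 24 is false
  number of stories ≤ 10: 9 ≤ 10 is true
  variance granted: yes → true
  parcel in flood zone: yes → true
  zoning ∈ {C1, M1, R2}: C2 is not in the set → false
  fees paid in full: yes → true
  proposed use ∈ {mixed, residential}: mixed is in the set → true
  zoning ∈ {C1, R1, R3}: C2 is not in the set → false
  front setback > 16 ft: 17 > 16 is true
  lot area between 83068 sq ft and 87601 sq ft: 29867 in [83068, 87601] is false
  zoning = R3: C2 == R3 is false
  lot area < 51161 sq ft: 29867 < 51161 is true
  NOT plans stamped by licensed engineer: no → true
Combine:
[1.1.1] true AND false = false
[1.1.2] true AND false = false
[1.1] false OR false = false
[1.2.1.1] true OR true = true
[1.2.1.2.1] true OR false = true
[1.2.1.2] NOT true = false
[1.2.1] true OR false = true
[1.2] NOT true = false
[1] exactly-one(false, false) = false
[2.1.1.2] true OR true = true
[2.1.1] true AND true = true
[2.1.2] false OR true OR false = true
[2.1.3] false OR true OR true = true
[2.1] true AND true AND true = true
[2] NOT true = false
[3] true → false = false
[root] false OR false OR false = false
Overall: false → denied

Denied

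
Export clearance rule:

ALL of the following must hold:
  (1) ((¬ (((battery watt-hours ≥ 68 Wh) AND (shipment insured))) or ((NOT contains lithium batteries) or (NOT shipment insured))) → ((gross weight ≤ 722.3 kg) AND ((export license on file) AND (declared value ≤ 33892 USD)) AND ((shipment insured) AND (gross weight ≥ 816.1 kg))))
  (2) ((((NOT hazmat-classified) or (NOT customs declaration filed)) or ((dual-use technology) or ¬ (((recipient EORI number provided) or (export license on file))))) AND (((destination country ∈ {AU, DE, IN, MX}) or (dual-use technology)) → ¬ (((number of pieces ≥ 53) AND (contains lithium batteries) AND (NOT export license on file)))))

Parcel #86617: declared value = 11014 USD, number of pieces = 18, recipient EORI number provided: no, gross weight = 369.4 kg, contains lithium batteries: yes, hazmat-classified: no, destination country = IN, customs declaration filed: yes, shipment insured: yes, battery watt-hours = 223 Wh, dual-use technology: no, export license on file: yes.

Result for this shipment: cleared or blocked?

Atomic conditions:
  battery watt-hours ≥ 68 Wh: 223 ≥ 68 is true
  shipment insured: yes → true
  NOT contains lithium batteries: yes → false
  NOT shipment insured: yes → false
  gross weight ≤ 722.3 kg: 369.4 ≤ 722.3 is true
  export license on file: yes → true
  declared value ≤ 33892 USD: 11014 ≤ 33892 is true
  gross weight ≥ 816.1 kg: 369.4 ≥ 816.1 is false
  NOT hazmat-classified: no → true
  NOT customs declaration filed: yes → false
  dual-use technology: no → false
  recipient EORI number provided: no → false
  destination country ∈ {AU, DE, IN, MX}: IN is in the set → true
  number of pieces ≥ 53: 18 ≥ 53 is false
  contains lithium batteries: yes → true
  NOT export license on file: yes → false
Combine:
[1.1.1.1] true AND true = true
[1.1.1] NOT true = false
[1.1.2] false OR false = false
[1.1] false OR false = false
[1.2.2] true AND true = true
[1.2.3] true AND false = false
[1.2] true AND true AND false = false
[1] false → false (antecedent false ⇒ implication holds) = true
[2.1.1] true OR false = true
[2.1.2.2.1] false OR true = true
[2.1.2.2] NOT true = false
[2.1.2] false OR false = false
[2.1] true OR false = true
[2.2.1] true OR false = true
[2.2.2.1] false AND true AND false = false
[2.2.2] NOT false = true
[2.2] true → true = true
[2] true AND true = true
[root] true AND true = true
Overall: true → cleared

Cleared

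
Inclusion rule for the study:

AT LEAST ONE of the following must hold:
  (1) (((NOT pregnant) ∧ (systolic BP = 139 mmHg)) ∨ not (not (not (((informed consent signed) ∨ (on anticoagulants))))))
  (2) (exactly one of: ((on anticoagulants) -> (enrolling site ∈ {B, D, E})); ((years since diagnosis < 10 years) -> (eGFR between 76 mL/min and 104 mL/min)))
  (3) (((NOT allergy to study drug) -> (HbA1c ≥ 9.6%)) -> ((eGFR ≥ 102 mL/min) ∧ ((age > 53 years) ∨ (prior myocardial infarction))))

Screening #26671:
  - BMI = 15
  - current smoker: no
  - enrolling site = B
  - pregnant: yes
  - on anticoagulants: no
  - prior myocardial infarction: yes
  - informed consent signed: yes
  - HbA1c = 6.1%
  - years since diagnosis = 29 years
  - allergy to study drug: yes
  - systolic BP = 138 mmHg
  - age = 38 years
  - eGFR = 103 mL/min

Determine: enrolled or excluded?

Atomic conditions:
  NOT pregnant: yes → false
  systolic BP = 139 mmHg: 138 == 139 is false
  informed consent signed: yes → true
  on anticoagulants: no → false
  enrolling site ∈ {B, D, E}: B is in the set → true
  years since diagnosis < 10 years: 29 < 10 is false
  eGFR between 76 mL/min and 104 mL/min: 103 in [76, 104] is true
  NOT allergy to study drug: yes → false
  HbA1c ≥ 9.6%: 6.1 ≥ 9.6 is false
  eGFR ≥ 102 mL/min: 103 ≥ 102 is true
  age > 53 years: 38 > 53 is false
  prior myocardial infarction: yes → true
Combine:
[1.1] false AND false = false
[1.2.1.1.1] true OR false = true
[1.2.1.1] NOT true = false
[1.2.1] NOT false = true
[1.2] NOT true = false
[1] false OR false = false
[2.1] false → true (antecedent false ⇒ implication holds) = true
[2.2] false → true (antecedent false ⇒ implication holds) = true
[2] exactly-one(true, true) = false
[3.1] false → false (antecedent false ⇒ implication holds) = true
[3.2.2] false OR true = true
[3.2] true AND true = true
[3] true → true = true
[root] false OR false OR true = true
Overall: true → enrolled

Enrolled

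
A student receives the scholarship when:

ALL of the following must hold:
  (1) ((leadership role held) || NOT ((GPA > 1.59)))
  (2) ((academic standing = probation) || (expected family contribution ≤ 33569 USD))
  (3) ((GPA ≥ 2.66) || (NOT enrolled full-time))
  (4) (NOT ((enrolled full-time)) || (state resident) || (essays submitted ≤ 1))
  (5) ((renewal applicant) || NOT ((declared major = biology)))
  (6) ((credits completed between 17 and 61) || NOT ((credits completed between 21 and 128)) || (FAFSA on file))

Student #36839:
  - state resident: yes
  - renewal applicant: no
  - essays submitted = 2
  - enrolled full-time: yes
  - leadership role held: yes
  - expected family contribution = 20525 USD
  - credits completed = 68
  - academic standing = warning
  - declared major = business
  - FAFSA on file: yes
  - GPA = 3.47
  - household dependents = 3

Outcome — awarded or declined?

Awarded

Atomic conditions:
  leadership role held: yes → true
  GPA > 1.59: 3.47 > 1.59 is true
  academic standing = probation: warning == probation is false
  expected family contribution ≤ 33569 USD: 20525 ≤ 33569 is true
  GPA ≥ 2.66: 3.47 ≥ 2.66 is true
  NOT enrolled full-time: yes → false
  enrolled full-time: yes → true
  state resident: yes → true
  essays submitted ≤ 1: 2 ≤ 1 is false
  renewal applicant: no → false
  declared major = biology: business == biology is false
  credits completed between 17 and 61: 68 in [17, 61] is false
  credits completed between 21 and 128: 68 in [21, 128] is true
  FAFSA on file: yes → true
Combine:
[1.2] NOT true = false
[1] true OR false = true
[2] false OR true = true
[3] true OR false = true
[4.1] NOT true = false
[4] false OR true OR false = true
[5.2] NOT false = true
[5] false OR true = true
[6.2] NOT true = false
[6] false OR false OR true = true
[root] true AND true AND true AND true AND true AND true = true
Overall: true → awarded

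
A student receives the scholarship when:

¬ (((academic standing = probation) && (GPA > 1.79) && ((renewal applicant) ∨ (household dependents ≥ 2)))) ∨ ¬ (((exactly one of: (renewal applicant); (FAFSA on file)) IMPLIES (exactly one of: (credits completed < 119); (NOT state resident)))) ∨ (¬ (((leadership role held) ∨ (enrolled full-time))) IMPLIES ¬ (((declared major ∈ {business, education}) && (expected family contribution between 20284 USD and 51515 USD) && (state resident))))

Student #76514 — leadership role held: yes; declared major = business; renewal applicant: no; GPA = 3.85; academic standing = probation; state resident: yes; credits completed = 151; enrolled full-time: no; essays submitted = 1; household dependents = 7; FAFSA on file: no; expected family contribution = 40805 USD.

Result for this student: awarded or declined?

Atomic conditions:
  academic standing = probation: probation == probation is true
  GPA > 1.79: 3.85 > 1.79 is true
  renewal applicant: no → false
  household dependents ≥ 2: 7 ≥ 2 is true
  FAFSA on file: no → false
  credits completed < 119: 151 < 119 is false
  NOT state resident: yes → false
  leadership role held: yes → true
  enrolled full-time: no → false
  declared major ∈ {business, education}: business is in the set → true
  expected family contribution between 20284 USD and 51515 USD: 40805 in [20284, 51515] is true
  state resident: yes → true
Combine:
[1.1.3] false OR true = true
[1.1] true AND true AND true = true
[1] NOT true = false
[2.1.1] exactly-one(false, false) = false
[2.1.2] exactly-one(false, false) = false
[2.1] false → false (antecedent false ⇒ implication holds) = true
[2] NOT true = false
[3.1.1] true OR false = true
[3.1] NOT true = false
[3.2.1] true AND true AND true = true
[3.2] NOT true = false
[3] false → false (antecedent false ⇒ implication holds) = true
[root] false OR false OR true = true
Overall: true → awarded

Awarded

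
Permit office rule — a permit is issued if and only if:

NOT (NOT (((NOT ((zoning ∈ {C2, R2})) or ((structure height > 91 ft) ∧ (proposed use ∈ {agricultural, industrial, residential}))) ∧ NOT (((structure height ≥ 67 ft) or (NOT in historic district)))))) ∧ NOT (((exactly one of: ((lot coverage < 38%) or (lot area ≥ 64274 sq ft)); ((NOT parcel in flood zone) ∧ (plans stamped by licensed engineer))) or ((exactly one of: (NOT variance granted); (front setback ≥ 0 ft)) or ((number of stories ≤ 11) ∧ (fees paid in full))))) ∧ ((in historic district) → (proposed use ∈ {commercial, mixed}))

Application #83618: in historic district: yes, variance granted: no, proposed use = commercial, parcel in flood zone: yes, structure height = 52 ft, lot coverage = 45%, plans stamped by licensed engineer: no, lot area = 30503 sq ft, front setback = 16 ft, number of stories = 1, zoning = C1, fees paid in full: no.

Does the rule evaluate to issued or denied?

Atomic conditions:
  zoning ∈ {C2, R2}: C1 is not in the set → false
  structure height > 91 ft: 52 > 91 is false
  proposed use ∈ {agricultural, industrial, residential}: commercial is not in the set → false
  structure height ≥ 67 ft: 52 ≥ 67 is false
  NOT in historic district: yes → false
  lot coverage < 38%: 45 < 38 is false
  lot area ≥ 64274 sq ft: 30503 ≥ 64274 is false
  NOT parcel in flood zone: yes → false
  plans stamped by licensed engineer: no → false
  NOT variance granted: no → true
  front setback ≥ 0 ft: 16 ≥ 0 is true
  number of stories ≤ 11: 1 ≤ 11 is true
  fees paid in full: no → false
  in historic district: yes → true
  proposed use ∈ {commercial, mixed}: commercial is in the set → true
Combine:
[1.1.1.1.1] NOT false = true
[1.1.1.1.2] false AND false = false
[1.1.1.1] true OR false = true
[1.1.1.2.1] false OR false = false
[1.1.1.2] NOT false = true
[1.1.1] true AND true = true
[1.1] NOT true = false
[1] NOT false = true
[2.1.1.1] false OR false = false
[2.1.1.2] false AND false = false
[2.1.1] exactly-one(false, false) = false
[2.1.2.1] exactly-one(true, true) = false
[2.1.2.2] true AND false = false
[2.1.2] false OR false = false
[2.1] false OR false = false
[2] NOT false = true
[3] true → true = true
[root] true AND true AND true = true
Overall: true → issued

Issued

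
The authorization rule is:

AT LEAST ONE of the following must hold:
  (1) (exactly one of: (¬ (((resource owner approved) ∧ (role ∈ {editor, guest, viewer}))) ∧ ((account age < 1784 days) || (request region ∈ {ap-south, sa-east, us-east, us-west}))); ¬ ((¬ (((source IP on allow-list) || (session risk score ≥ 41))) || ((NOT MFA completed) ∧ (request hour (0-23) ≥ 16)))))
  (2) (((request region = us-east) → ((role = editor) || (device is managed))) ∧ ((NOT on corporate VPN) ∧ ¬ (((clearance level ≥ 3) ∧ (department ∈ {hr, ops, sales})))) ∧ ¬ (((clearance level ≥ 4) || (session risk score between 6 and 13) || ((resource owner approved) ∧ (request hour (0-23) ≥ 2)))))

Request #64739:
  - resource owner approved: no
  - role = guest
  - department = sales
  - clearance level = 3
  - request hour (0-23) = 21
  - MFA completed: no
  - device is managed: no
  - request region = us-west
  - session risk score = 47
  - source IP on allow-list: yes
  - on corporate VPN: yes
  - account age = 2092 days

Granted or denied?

Granted

Atomic conditions:
  resource owner approved: no → false
  role ∈ {editor, guest, viewer}: guest is in the set → true
  account age < 1784 days: 2092 < 1784 is false
  request region ∈ {ap-south, sa-east, us-east, us-west}: us-west is in the set → true
  source IP on allow-list: yes → true
  session risk score ≥ 41: 47 ≥ 41 is true
  NOT MFA completed: no → true
  request hour (0-23) ≥ 16: 21 ≥ 16 is true
  request region = us-east: us-west == us-east is false
  role = editor: guest == editor is false
  device is managed: no → false
  NOT on corporate VPN: yes → false
  clearance level ≥ 3: 3 ≥ 3 is true
  department ∈ {hr, ops, sales}: sales is in the set → true
  clearance level ≥ 4: 3 ≥ 4 is false
  session risk score between 6 and 13: 47 in [6, 13] is false
  request hour (0-23) ≥ 2: 21 ≥ 2 is true
Combine:
[1.1.1.1] false AND true = false
[1.1.1] NOT false = true
[1.1.2] false OR true = true
[1.1] true AND true = true
[1.2.1.1.1] true OR true = true
[1.2.1.1] NOT true = false
[1.2.1.2] true AND true = true
[1.2.1] false OR true = true
[1.2] NOT true = false
[1] exactly-one(true, false) = true
[2.1.2] false OR false = false
[2.1] false → false (antecedent false ⇒ implication holds) = true
[2.2.2.1] true AND true = true
[2.2.2] NOT true = false
[2.2] false AND false = false
[2.3.1.3] false AND true = false
[2.3.1] false OR false OR false = false
[2.3] NOT false = true
[2] true AND false AND true = false
[root] true OR false = true
Overall: true → granted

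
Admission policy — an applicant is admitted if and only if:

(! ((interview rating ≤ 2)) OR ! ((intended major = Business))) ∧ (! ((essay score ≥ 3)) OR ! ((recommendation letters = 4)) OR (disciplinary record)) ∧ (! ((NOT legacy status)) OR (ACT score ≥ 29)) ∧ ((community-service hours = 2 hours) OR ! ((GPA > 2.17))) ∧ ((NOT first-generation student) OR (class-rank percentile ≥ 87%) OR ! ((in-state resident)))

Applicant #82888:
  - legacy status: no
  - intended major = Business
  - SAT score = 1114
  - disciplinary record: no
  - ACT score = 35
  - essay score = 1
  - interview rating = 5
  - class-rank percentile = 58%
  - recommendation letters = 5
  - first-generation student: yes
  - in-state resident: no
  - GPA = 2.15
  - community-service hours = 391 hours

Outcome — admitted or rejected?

Atomic conditions:
  interview rating ≤ 2: 5 ≤ 2 is false
  intended major = Business: Business == Business is true
  essay score ≥ 3: 1 ≥ 3 is false
  recommendation letters = 4: 5 == 4 is false
  disciplinary record: no → false
  NOT legacy status: no → true
  ACT score ≥ 29: 35 ≥ 29 is true
  community-service hours = 2 hours: 391 == 2 is false
  GPA > 2.17: 2.15 > 2.17 is false
  NOT first-generation student: yes → false
  class-rank percentile ≥ 87%: 58 ≥ 87 is false
  in-state resident: no → false
Combine:
[1.1] NOT false = true
[1.2] NOT true = false
[1] true OR false = true
[2.1] NOT false = true
[2.2] NOT false = true
[2] true OR true OR false = true
[3.1] NOT true = false
[3] false OR true = true
[4.2] NOT false = true
[4] false OR true = true
[5.3] NOT false = true
[5] false OR false OR true = true
[root] true AND true AND true AND true AND true = true
Overall: true → admitted

Admitted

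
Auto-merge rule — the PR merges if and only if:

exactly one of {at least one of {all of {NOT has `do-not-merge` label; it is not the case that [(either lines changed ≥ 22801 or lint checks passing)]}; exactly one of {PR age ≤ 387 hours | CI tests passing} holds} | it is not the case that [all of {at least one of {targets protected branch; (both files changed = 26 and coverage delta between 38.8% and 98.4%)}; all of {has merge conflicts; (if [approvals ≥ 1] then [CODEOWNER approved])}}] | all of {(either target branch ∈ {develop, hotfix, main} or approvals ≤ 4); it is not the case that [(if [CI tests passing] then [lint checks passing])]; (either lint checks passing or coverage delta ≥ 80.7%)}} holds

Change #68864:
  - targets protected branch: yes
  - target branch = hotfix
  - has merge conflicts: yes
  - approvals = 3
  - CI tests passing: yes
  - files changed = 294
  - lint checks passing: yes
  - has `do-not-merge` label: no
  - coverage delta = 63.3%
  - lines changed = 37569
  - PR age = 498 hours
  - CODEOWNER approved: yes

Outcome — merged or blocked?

Atomic conditions:
  NOT has `do-not-merge` label: no → true
  lines changed ≥ 22801: 37569 ≥ 22801 is true
  lint checks passing: yes → true
  PR age ≤ 387 hours: 498 ≤ 387 is false
  CI tests passing: yes → true
  targets protected branch: yes → true
  files changed = 26: 294 == 26 is false
  coverage delta between 38.8% and 98.4%: 63.3 in [38.8, 98.4] is true
  has merge conflicts: yes → true
  approvals ≥ 1: 3 ≥ 1 is true
  CODEOWNER approved: yes → true
  target branch ∈ {develop, hotfix, main}: hotfix is in the set → true
  approvals ≤ 4: 3 ≤ 4 is true
  coverage delta ≥ 80.7%: 63.3 ≥ 80.7 is false
Combine:
[1.1.2.1] true OR true = true
[1.1.2] NOT true = false
[1.1] true AND false = false
[1.2] exactly-one(false, true) = true
[1] false OR true = true
[2.1.1.2] false AND true = false
[2.1.1] true OR false = true
[2.1.2.2] true → true = true
[2.1.2] true AND true = true
[2.1] true AND true = true
[2] NOT true = false
[3.1] true OR true = true
[3.2.1] true → true = true
[3.2] NOT true = false
[3.3] true OR false = true
[3] true AND false AND true = false
[root] exactly-one(true, false, false) = true
Overall: true → merged

Merged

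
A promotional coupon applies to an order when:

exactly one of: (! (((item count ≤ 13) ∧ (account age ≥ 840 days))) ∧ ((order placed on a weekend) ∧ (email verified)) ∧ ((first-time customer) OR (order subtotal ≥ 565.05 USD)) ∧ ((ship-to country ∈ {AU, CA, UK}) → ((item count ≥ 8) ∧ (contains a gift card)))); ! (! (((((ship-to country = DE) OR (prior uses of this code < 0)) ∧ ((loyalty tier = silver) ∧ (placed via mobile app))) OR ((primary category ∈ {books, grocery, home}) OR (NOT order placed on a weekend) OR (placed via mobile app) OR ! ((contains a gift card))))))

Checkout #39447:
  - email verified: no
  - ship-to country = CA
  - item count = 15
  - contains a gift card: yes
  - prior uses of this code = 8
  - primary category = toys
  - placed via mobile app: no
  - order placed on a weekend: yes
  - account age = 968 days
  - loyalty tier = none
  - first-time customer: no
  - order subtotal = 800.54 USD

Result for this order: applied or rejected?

Rejected

Atomic conditions:
  item count ≤ 13: 15 ≤ 13 is false
  account age ≥ 840 days: 968 ≥ 840 is true
  order placed on a weekend: yes → true
  email verified: no → false
  first-time customer: no → false
  order subtotal ≥ 565.05 USD: 800.54 ≥ 565.05 is true
  ship-to country ∈ {AU, CA, UK}: CA is in the set → true
  item count ≥ 8: 15 ≥ 8 is true
  contains a gift card: yes → true
  ship-to country = DE: CA == DE is false
  prior uses of this code < 0: 8 < 0 is false
  loyalty tier = silver: none == silver is false
  placed via mobile app: no → false
  primary category ∈ {books, grocery, home}: toys is not in the set → false
  NOT order placed on a weekend: yes → false
Combine:
[1.1.1] false AND true = false
[1.1] NOT false = true
[1.2] true AND false = false
[1.3] false OR true = true
[1.4.2] true AND true = true
[1.4] true → true = true
[1] true AND false AND true AND true = false
[2.1.1.1.1] false OR false = false
[2.1.1.1.2] false AND false = false
[2.1.1.1] false AND false = false
[2.1.1.2.4] NOT true = false
[2.1.1.2] false OR false OR false OR false = false
[2.1.1] false OR false = false
[2.1] NOT false = true
[2] NOT true = false
[root] exactly-one(false, false) = false
Overall: false → rejected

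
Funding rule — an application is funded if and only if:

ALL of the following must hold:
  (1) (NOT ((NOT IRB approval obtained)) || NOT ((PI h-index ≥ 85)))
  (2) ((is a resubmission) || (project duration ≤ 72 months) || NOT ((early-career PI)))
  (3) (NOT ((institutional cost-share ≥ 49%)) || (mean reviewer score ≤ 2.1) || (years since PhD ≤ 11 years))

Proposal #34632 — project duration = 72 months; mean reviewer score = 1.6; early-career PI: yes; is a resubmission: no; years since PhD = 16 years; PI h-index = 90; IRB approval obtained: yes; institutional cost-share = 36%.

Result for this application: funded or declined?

Atomic conditions:
  NOT IRB approval obtained: yes → false
  PI h-index ≥ 85: 90 ≥ 85 is true
  is a resubmission: no → false
  project duration ≤ 72 months: 72 ≤ 72 is true
  early-career PI: yes → true
  institutional cost-share ≥ 49%: 36 ≥ 49 is false
  mean reviewer score ≤ 2.1: 1.6 ≤ 2.1 is true
  years since PhD ≤ 11 years: 16 ≤ 11 is false
Combine:
[1.1] NOT false = true
[1.2] NOT true = false
[1] true OR false = true
[2.3] NOT true = false
[2] false OR true OR false = true
[3.1] NOT false = true
[3] true OR true OR false = true
[root] true AND true AND true = true
Overall: true → funded

Funded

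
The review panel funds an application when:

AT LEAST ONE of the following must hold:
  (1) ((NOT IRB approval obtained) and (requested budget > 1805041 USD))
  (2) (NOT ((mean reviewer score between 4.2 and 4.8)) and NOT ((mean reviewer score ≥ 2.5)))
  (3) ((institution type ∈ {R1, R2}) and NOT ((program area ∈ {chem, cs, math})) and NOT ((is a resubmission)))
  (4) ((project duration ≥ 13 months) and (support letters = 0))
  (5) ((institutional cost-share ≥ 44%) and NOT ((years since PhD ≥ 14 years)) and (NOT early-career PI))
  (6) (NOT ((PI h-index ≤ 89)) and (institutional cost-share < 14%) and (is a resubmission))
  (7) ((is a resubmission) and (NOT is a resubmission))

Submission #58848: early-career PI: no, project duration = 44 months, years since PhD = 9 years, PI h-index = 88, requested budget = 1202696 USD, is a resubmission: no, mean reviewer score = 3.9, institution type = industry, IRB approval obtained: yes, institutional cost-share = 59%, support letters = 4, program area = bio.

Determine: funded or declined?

Atomic conditions:
  NOT IRB approval obtained: yes → false
  requested budget > 1805041 USD: 1202696 > 1805041 is false
  mean reviewer score between 4.2 and 4.8: 3.9 in [4.2, 4.8] is false
  mean reviewer score ≥ 2.5: 3.9 ≥ 2.5 is true
  institution type ∈ {R1, R2}: industry is not in the set → false
  program area ∈ {chem, cs, math}: bio is not in the set → false
  is a resubmission: no → false
  project duration ≥ 13 months: 44 ≥ 13 is true
  support letters = 0: 4 == 0 is false
  institutional cost-share ≥ 44%: 59 ≥ 44 is true
  years since PhD ≥ 14 years: 9 ≥ 14 is false
  NOT early-career PI: no → true
  PI h-index ≤ 89: 88 ≤ 89 is true
  institutional cost-share < 14%: 59 < 14 is false
  NOT is a resubmission: no → true
Combine:
[1] false AND false = false
[2.1] NOT false = true
[2.2] NOT true = false
[2] true AND false = false
[3.2] NOT false = true
[3.3] NOT false = true
[3] false AND true AND true = false
[4] true AND false = false
[5.2] NOT false = true
[5] true AND true AND true = true
[6.1] NOT true = false
[6] false AND false AND false = false
[7] false AND true = false
[root] false OR false OR false OR false OR true OR false OR false = true
Overall: true → funded

Funded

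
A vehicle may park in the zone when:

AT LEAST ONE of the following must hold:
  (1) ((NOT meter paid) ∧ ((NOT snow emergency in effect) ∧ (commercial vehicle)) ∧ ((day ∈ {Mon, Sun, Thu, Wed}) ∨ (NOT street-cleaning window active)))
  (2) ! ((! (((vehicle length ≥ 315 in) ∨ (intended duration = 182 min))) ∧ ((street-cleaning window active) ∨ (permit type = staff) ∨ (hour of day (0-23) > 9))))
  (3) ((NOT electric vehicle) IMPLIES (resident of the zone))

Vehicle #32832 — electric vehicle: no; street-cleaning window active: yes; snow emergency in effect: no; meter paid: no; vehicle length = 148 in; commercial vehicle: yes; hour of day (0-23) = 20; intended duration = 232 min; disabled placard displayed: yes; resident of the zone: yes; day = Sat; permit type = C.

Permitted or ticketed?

Atomic conditions:
  NOT meter paid: no → true
  NOT snow emergency in effect: no → true
  commercial vehicle: yes → true
  day ∈ {Mon, Sun, Thu, Wed}: Sat is not in the set → false
  NOT street-cleaning window active: yes → false
  vehicle length ≥ 315 in: 148 ≥ 315 is false
  intended duration = 182 min: 232 == 182 is false
  street-cleaning window active: yes → true
  permit type = staff: C == staff is false
  hour of day (0-23) > 9: 20 > 9 is true
  NOT electric vehicle: no → true
  resident of the zone: yes → true
Combine:
[1.2] true AND true = true
[1.3] false OR false = false
[1] true AND true AND false = false
[2.1.1.1] false OR false = false
[2.1.1] NOT false = true
[2.1.2] true OR false OR true = true
[2.1] true AND true = true
[2] NOT true = false
[3] true → true = true
[root] false OR false OR true = true
Overall: true → permitted

Permitted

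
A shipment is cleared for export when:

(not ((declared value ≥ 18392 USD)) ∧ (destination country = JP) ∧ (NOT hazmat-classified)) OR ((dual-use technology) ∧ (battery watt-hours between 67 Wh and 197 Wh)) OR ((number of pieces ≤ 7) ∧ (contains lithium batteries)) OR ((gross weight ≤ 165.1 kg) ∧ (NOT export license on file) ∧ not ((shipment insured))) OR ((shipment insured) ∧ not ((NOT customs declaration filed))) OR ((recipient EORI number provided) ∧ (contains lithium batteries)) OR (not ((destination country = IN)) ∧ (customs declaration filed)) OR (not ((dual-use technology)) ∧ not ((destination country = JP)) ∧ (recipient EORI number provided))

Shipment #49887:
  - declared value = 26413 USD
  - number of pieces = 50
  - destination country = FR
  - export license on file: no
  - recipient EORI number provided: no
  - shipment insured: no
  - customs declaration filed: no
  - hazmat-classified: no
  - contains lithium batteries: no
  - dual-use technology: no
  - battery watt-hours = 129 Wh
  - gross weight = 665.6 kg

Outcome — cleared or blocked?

Blocked

Atomic conditions:
  declared value ≥ 18392 USD: 26413 ≥ 18392 is true
  destination country = JP: FR == JP is false
  NOT hazmat-classified: no → true
  dual-use technology: no → false
  battery watt-hours between 67 Wh and 197 Wh: 129 in [67, 197] is true
  number of pieces ≤ 7: 50 ≤ 7 is false
  contains lithium batteries: no → false
  gross weight ≤ 165.1 kg: 665.6 ≤ 165.1 is false
  NOT export license on file: no → true
  shipment insured: no → false
  NOT customs declaration filed: no → true
  recipient EORI number provided: no → false
  destination country = IN: FR == IN is false
  customs declaration filed: no → false
Combine:
[1.1] NOT true = false
[1] false AND false AND true = false
[2] false AND true = false
[3] false AND false = false
[4.3] NOT false = true
[4] false AND true AND true = false
[5.2] NOT true = false
[5] false AND false = false
[6] false AND false = false
[7.1] NOT false = true
[7] true AND false = false
[8.1] NOT false = true
[8.2] NOT false = true
[8] true AND true AND false = false
[root] false OR false OR false OR false OR false OR false OR false OR false = false
Overall: false → blocked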